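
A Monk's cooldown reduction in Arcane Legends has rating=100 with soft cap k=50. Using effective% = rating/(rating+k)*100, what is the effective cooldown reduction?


effective% = rating / (rating + k) * 100
= 100 / (100 + 50) * 100
= 100 / 150 * 100
= 0.666667 * 100
= 66.67%

66.67%


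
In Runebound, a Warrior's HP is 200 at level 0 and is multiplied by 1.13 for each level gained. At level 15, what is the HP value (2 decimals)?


value = base * growth^level
= 200 * 1.13^15
= 200 * 6.25427
= 1250.85

1250.85 HP


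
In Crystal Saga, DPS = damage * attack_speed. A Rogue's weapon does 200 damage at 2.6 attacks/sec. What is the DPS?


DPS = damage * attack_speed
= 200 * 2.6
= 520.0

520.0 DPS


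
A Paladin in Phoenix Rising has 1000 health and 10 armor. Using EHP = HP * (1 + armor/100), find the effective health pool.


EHP = 1000 * (1 + 10/100)
= 1000 * (1 + 0.1)
= 1000 * 1.1
= 1100.0

1100.0 EHP


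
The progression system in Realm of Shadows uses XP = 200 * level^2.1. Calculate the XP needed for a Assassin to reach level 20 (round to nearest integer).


XP = 200 * level^2.1
Substitute level = 20:
XP = 200 * 20^2.1
= 200 * 539.7131
= 107943

107943 XP


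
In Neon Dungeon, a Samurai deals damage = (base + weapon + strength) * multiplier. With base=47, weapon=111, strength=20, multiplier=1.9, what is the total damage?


Sum base + weapon + str = 47 + 111 + 20 = 178
Multiply by 1.9:
178 * 1.9 = 338.2

338.2 damage


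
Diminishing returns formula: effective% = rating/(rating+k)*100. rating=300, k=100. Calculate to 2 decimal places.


effective% = rating / (rating + k) * 100
= 300 / (300 + 100) * 100
= 300 / 400 * 100
= 0.75 * 100
= 75.00%

75.00%


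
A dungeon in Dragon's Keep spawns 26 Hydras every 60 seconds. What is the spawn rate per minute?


Spawns per minute = count * (60 / interval)
= 26 * (60 / 60)
= 26 * 1.0
= 26.0

26.0 per minute


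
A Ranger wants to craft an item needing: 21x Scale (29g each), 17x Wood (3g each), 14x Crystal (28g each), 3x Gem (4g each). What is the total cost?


Cost breakdown:
  Scale: 21 * 29 = 609
  Wood: 17 * 3 = 51
  Crystal: 14 * 28 = 392
  Gem: 3 * 4 = 12
Total = 609 + 51 + 392 + 12 = 1064

1064 gold


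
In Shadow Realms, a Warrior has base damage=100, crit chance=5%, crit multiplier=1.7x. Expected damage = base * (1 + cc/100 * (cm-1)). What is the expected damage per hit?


E[dmg] = base * (1 + crit_chance * (crit_mult - 1))
cc as decimal = 5/100 = 0.05
cm - 1 = 1.7 - 1 = 0.7
Bonus factor = 0.05 * 0.7 = 0.035
Total multiplier = 1 + 0.035 = 1.035
Expected damage = 100 * 1.035 = 103.50

103.50 damage


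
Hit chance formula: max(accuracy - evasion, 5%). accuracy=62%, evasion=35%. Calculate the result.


accuracy - evasion = 62 - 35 = 27
Apply floor: max(27, 5) = 27
Hit chance = 27%

27%


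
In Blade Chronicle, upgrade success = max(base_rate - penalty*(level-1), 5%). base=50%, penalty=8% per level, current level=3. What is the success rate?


raw_rate = 50 - 8 * (3 - 1)
= 50 - 8 * 2
= 50 - 16
= 34
Apply floor: max(34, 5) = 34%

34%


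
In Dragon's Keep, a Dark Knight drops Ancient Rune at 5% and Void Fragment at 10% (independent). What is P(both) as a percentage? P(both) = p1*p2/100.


For independent events, P(both) = P(A) * P(B)
= 5% * 10%
= 50 / 100 %
= 0.5%

0.5%


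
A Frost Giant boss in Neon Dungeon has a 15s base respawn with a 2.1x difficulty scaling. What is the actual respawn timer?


Respawn time = base * multiplier
= 15 * 2.1
= 31.5 seconds

31.5 seconds


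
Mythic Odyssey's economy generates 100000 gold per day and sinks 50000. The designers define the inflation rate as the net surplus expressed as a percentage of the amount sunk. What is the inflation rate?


Net gold = 100000 - 50000 = 50000
Inflation rate = net / sunk * 100 = 50000 / 50000 * 100
= 1.0 * 100
= 100.00%

100.00%


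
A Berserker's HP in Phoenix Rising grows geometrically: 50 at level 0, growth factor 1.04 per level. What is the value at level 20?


value = base * growth^level
= 50 * 1.04^20
= 50 * 2.191123
= 109.56

109.56 HP


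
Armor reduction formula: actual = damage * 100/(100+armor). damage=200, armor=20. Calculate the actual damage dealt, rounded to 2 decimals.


actual = 200 * 100 / (100 + 20)
= 200 * 100 / 120
= 20000 / 120
= 166.67

166.67 damage


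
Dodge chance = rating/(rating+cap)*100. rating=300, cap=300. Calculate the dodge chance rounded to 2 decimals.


dodge% = 300 / (300 + 300) * 100
= 300 / 600 * 100
= 0.5 * 100
= 50.00%

50.00%


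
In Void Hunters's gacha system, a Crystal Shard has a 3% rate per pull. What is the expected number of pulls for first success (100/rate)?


Expected pulls for a geometric distribution = 1/p = 100 / rate%
= 100 / 3
= 33.33

33.33 pulls


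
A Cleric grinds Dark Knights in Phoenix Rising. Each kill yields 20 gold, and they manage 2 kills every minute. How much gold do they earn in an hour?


Gold per minute = 20 * 2 = 40
Gold per hour = 40 * 60 = 2400

2400 gold/hour


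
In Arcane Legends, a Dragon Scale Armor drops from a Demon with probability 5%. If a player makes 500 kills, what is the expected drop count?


Expected drops = kills * (drop_rate / 100)
= 500 * (5 / 100)
= 500 * 0.05
= 25.0

25.0 drops


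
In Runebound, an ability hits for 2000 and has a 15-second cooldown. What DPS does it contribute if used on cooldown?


DPS = damage / cooldown
= 2000 / 15
= 133.33

133.33 DPS


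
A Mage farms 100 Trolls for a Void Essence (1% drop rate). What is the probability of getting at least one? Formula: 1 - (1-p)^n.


P(at least one) = 1 - P(none) = 1 - (1-p)^n
p = 1/100 = 0.01
1 - p = 0.99
(1 - p)^100 = 0.99^100 = 0.366032
P(at least one) = 1 - 0.366032 = 0.6340

0.6340


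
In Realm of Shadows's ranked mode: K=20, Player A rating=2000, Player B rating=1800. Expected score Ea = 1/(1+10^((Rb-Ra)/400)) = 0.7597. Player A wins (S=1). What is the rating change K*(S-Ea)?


Elo update: delta = K * (S - Ea), where S = 1 (wins)
S - Ea = 1 - 0.7597 = 0.2403
Rating change = 20 * 0.2403
= 4.81

4.81 rating points


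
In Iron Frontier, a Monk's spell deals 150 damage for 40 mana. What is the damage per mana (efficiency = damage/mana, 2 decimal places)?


Efficiency = damage / mana
= 150 / 40
= 3.75

3.75 dmg/mana


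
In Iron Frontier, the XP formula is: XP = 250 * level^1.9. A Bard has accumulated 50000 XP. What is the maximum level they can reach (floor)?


XP = 250 * level^1.9, so level = (XP / 250)^(1/1.9)
= (50000 / 250)^(1/1.9)
= 200.0^0.5263
= 16.258
Floor: level = 16

level 16


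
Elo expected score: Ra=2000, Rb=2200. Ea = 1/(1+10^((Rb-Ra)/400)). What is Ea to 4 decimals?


Elo expected score: Ea = 1/(1 + 10^((Rb-Ra)/400))
Rb - Ra = 2200 - 2000 = 200
(Rb-Ra)/400 = 200/400 = 0.5
10^0.5 = 3.162278
Ea = 1/(1 + 3.162278) = 1/4.162278 = 0.2403

0.2403


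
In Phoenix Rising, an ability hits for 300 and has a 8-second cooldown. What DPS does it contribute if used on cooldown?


DPS = damage / cooldown
= 300 / 8
= 37.50

37.50 DPS


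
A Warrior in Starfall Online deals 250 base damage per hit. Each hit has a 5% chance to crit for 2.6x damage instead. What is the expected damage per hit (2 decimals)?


E[dmg] = base * (1 + crit_chance * (crit_mult - 1))
cc as decimal = 5/100 = 0.05
cm - 1 = 2.6 - 1 = 1.6
Bonus factor = 0.05 * 1.6 = 0.08
Total multiplier = 1 + 0.08 = 1.08
Expected damage = 250 * 1.08 = 270.00

270.00 damage


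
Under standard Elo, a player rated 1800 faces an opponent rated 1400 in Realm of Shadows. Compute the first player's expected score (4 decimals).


Elo expected score: Ea = 1/(1 + 10^((Rb-Ra)/400))
Rb - Ra = 1400 - 1800 = -400
(Rb-Ra)/400 = -400/400 = -1.0
10^-1.0 = 0.1
Ea = 1/(1 + 0.1) = 1/1.1 = 0.9091

0.9091


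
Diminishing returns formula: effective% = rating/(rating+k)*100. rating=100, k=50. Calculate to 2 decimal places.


effective% = rating / (rating + k) * 100
= 100 / (100 + 50) * 100
= 100 / 150 * 100
= 0.666667 * 100
= 66.67%

66.67%


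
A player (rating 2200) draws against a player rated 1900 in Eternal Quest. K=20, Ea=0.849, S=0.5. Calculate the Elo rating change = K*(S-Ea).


Elo update: delta = K * (S - Ea), where S = 0.5 (draws)
S - Ea = 0.5 - 0.849 = -0.349
Rating change = 20 * -0.349
= -6.98

-6.98 rating points


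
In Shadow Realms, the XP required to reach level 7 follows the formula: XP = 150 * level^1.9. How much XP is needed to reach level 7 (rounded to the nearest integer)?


XP = 150 * level^1.9
Substitute level = 7:
XP = 150 * 7^1.9
= 150 * 40.3354
= 6050

6050 XP


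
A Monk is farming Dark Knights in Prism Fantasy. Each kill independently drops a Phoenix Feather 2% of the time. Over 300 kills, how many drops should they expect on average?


Expected drops = kills * (drop_rate / 100)
= 300 * (2 / 100)
= 300 * 0.02
= 6.0

6.0 drops


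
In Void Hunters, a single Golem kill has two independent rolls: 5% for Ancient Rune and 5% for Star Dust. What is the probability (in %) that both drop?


For independent events, P(both) = P(A) * P(B)
= 5% * 5%
= 25 / 100 %
= 0.25%

0.25%


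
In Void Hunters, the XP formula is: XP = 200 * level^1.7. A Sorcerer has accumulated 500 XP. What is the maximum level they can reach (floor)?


XP = 200 * level^1.7, so level = (XP / 200)^(1/1.7)
= (500 / 200)^(1/1.7)
= 2.5^0.5882
= 1.7143
Floor: level = 1

level 1


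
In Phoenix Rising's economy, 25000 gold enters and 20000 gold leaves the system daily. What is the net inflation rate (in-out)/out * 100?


Net gold = 25000 - 20000 = 5000
Inflation rate = net / sunk * 100 = 5000 / 20000 * 100
= 0.25 * 100
= 25.00%

25.00%


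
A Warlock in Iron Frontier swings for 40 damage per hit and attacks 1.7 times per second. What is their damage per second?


DPS = damage * attack_speed
= 40 * 1.7
= 68.0

68.0 DPS


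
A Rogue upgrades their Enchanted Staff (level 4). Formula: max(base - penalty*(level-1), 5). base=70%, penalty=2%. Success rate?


raw_rate = 70 - 2 * (4 - 1)
= 70 - 2 * 3
= 70 - 6
= 64
Apply floor: max(64, 5) = 64%

64%


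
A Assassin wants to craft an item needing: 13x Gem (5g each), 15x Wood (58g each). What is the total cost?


Cost breakdown:
  Gem: 13 * 5 = 65
  Wood: 15 * 58 = 870
Total = 65 + 870 = 935

935 gold


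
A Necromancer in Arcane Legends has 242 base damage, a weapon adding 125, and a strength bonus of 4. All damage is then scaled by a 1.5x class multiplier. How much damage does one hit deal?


Sum base + weapon + str = 242 + 125 + 4 = 371
Multiply by 1.5:
371 * 1.5 = 556.5

556.5 damage


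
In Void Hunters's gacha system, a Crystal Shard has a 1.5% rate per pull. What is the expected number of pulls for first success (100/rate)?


Expected pulls for a geometric distribution = 1/p = 100 / rate%
= 100 / 1.5
= 66.67

66.67 pulls


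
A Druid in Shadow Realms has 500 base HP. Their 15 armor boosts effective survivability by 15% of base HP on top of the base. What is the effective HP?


EHP = 500 * (1 + 15/100)
= 500 * (1 + 0.15)
= 500 * 1.15
= 575.0

575.0 EHP


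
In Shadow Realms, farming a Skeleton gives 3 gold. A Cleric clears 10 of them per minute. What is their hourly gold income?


Gold per minute = 3 * 10 = 30
Gold per hour = 30 * 60 = 1800

1800 gold/hour


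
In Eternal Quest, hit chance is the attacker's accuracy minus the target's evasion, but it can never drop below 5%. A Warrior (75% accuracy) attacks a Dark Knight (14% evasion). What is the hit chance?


accuracy - evasion = 75 - 14 = 61
Apply floor: max(61, 5) = 61
Hit chance = 61%

61%


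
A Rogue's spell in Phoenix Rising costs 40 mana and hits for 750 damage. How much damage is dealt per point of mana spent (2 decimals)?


Efficiency = damage / mana
= 750 / 40
= 18.75

18.75 dmg/mana


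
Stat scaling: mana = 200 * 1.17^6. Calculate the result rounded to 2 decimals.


value = base * growth^level
= 200 * 1.17^6
= 200 * 2.565164
= 513.03

513.03 mana


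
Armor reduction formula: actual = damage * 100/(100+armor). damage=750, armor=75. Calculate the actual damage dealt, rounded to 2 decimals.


actual = 750 * 100 / (100 + 75)
= 750 * 100 / 175
= 75000 / 175
= 428.57

428.57 damage


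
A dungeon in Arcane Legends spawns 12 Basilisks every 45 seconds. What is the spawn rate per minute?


Spawns per minute = count * (60 / interval)
= 12 * (60 / 45)
= 12 * 1.3333
= 16.0

16.0 per minute


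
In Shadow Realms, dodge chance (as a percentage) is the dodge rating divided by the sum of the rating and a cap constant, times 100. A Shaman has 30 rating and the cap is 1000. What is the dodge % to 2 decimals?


dodge% = 30 / (30 + 1000) * 100
= 30 / 1030 * 100
= 0.029126 * 100
= 2.91%

2.91%


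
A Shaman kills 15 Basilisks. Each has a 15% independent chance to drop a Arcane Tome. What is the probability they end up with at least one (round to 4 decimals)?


P(at least one) = 1 - P(none) = 1 - (1-p)^n
p = 15/100 = 0.15
1 - p = 0.85
(1 - p)^15 = 0.85^15 = 0.087354
P(at least one) = 1 - 0.087354 = 0.9126

0.9126


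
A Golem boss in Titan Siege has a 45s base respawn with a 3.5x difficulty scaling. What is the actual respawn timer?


Respawn time = base * multiplier
= 45 * 3.5
= 157.5 seconds

157.5 seconds


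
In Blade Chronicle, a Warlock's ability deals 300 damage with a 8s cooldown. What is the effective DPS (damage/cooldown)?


DPS = damage / cooldown
= 300 / 8
= 37.50

37.50 DPS


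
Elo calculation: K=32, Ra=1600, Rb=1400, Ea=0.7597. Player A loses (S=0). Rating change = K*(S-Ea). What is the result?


Elo update: delta = K * (S - Ea), where S = 0 (loses)
S - Ea = 0 - 0.7597 = -0.7597
Rating change = 32 * -0.7597
= -24.31

-24.31 rating points


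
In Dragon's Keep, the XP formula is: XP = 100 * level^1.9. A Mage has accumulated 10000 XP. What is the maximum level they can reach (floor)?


XP = 100 * level^1.9, so level = (XP / 100)^(1/1.9)
= (10000 / 100)^(1/1.9)
= 100.0^0.5263
= 11.2884
Floor: level = 11

level 11


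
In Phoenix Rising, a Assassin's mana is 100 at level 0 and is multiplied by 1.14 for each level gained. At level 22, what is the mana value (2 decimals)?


value = base * growth^level
= 100 * 1.14^22
= 100 * 17.861039
= 1786.10

1786.10 mana


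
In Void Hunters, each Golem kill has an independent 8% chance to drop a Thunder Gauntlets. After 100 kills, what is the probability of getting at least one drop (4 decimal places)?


P(at least one) = 1 - P(none) = 1 - (1-p)^n
p = 8/100 = 0.08
1 - p = 0.92
(1 - p)^100 = 0.92^100 = 0.000239
P(at least one) = 1 - 0.000239 = 0.9998

0.9998


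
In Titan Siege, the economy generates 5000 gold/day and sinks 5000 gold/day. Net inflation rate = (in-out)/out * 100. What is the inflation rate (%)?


Net gold = 5000 - 5000 = 0
Inflation rate = net / sunk * 100 = 0 / 5000 * 100
= 0.0 * 100
= 0.00%

0.00%


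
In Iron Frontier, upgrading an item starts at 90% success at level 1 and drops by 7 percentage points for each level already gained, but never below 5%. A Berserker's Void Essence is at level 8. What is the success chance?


raw_rate = 90 - 7 * (8 - 1)
= 90 - 7 * 7
= 90 - 49
= 41
Apply floor: max(41, 5) = 41%

41%


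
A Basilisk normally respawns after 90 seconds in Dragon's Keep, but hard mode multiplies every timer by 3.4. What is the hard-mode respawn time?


Respawn time = base * multiplier
= 90 * 3.4
= 306.0 seconds

306.0 seconds


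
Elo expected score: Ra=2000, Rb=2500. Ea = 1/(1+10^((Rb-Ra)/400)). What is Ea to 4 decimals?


Elo expected score: Ea = 1/(1 + 10^((Rb-Ra)/400))
Rb - Ra = 2500 - 2000 = 500
(Rb-Ra)/400 = 500/400 = 1.25
10^1.25 = 17.782794
Ea = 1/(1 + 17.782794) = 1/18.782794 = 0.0532

0.0532


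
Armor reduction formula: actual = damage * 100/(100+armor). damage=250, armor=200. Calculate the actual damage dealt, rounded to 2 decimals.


actual = 250 * 100 / (100 + 200)
= 250 * 100 / 300
= 25000 / 300
= 83.33

83.33 damage


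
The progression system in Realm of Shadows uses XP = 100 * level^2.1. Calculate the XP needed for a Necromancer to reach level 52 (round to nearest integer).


XP = 100 * level^2.1
Substitute level = 52:
XP = 100 * 52^2.1
= 100 * 4014.2741
= 401427

401427 XP


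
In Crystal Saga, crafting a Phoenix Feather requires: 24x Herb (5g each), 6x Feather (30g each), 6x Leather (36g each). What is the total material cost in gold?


Cost breakdown:
  Herb: 24 * 5 = 120
  Feather: 6 * 30 = 180
  Leather: 6 * 36 = 216
Total = 120 + 180 + 216 = 516

516 gold


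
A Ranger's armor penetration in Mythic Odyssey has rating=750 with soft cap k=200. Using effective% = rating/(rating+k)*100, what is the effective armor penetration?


effective% = rating / (rating + k) * 100
= 750 / (750 + 200) * 100
= 750 / 950 * 100
= 0.789474 * 100
= 78.95%

78.95%


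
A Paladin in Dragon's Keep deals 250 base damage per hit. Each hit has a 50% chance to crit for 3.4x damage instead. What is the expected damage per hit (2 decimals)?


E[dmg] = base * (1 + crit_chance * (crit_mult - 1))
cc as decimal = 50/100 = 0.5
cm - 1 = 3.4 - 1 = 2.4
Bonus factor = 0.5 * 2.4 = 1.2
Total multiplier = 1 + 1.2 = 2.2
Expected damage = 250 * 2.2 = 550.00

550.00 damage


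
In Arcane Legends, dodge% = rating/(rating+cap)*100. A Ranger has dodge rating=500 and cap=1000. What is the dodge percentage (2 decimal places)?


dodge% = 500 / (500 + 1000) * 100
= 500 / 1500 * 100
= 0.333333 * 100
= 33.33%

33.33%


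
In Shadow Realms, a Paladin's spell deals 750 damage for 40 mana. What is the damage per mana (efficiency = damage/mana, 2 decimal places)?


Efficiency = damage / mana
= 750 / 40
= 18.75

18.75 dmg/mana


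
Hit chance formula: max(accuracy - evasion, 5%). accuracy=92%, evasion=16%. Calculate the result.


accuracy - evasion = 92 - 16 = 76
Apply floor: max(76, 5) = 76
Hit chance = 76%

76%


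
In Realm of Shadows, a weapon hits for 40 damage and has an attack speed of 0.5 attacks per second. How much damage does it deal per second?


DPS = damage * attack_speed
= 40 * 0.5
= 20.0

20.0 DPS


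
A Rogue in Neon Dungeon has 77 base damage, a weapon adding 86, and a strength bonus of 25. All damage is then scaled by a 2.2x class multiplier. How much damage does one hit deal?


Sum base + weapon + str = 77 + 86 + 25 = 188
Multiply by 2.2:
188 * 2.2 = 413.6

413.6 damage


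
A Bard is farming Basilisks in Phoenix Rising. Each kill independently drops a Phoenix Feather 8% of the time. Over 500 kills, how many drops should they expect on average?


Expected drops = kills * (drop_rate / 100)
= 500 * (8 / 100)
= 500 * 0.08
= 40.0

40.0 drops


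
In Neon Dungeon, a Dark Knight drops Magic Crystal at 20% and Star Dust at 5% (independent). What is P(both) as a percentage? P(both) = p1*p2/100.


For independent events, P(both) = P(A) * P(B)
= 20% * 5%
= 100 / 100 %
= 1.0%

1.0%


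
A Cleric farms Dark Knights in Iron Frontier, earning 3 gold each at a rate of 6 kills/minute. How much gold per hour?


Gold per minute = 3 * 6 = 18
Gold per hour = 18 * 60 = 1080

1080 gold/hour


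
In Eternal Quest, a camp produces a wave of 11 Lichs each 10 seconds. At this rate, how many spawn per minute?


Spawns per minute = count * (60 / interval)
= 11 * (60 / 10)
= 11 * 6.0
= 66.0

66.0 per minute


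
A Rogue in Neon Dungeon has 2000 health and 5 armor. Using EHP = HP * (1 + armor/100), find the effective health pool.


EHP = 2000 * (1 + 5/100)
= 2000 * (1 + 0.05)
= 2000 * 1.05
= 2100.0

2100.0 EHP


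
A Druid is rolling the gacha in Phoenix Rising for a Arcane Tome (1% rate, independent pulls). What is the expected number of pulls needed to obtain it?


Expected pulls for a geometric distribution = 1/p = 100 / rate%
= 100 / 1
= 100.0

100.0 pulls


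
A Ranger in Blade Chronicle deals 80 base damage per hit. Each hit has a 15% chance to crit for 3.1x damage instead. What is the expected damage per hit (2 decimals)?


E[dmg] = base * (1 + crit_chance * (crit_mult - 1))
cc as decimal = 15/100 = 0.15
cm - 1 = 3.1 - 1 = 2.1
Bonus factor = 0.15 * 2.1 = 0.315
Total multiplier = 1 + 0.315 = 1.315
Expected damage = 80 * 1.315 = 105.20

105.20 damage


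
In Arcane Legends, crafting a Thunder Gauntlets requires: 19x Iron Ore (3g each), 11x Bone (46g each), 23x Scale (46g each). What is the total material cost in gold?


Cost breakdown:
  Iron Ore: 19 * 3 = 57
  Bone: 11 * 46 = 506
  Scale: 23 * 46 = 1058
Total = 57 + 506 + 1058 = 1621

1621 gold


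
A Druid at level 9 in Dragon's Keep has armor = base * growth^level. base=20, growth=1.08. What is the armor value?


value = base * growth^level
= 20 * 1.08^9
= 20 * 1.999005
= 39.98

39.98 armor


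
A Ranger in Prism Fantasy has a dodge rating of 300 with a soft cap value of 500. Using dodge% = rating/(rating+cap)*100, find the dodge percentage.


dodge% = 300 / (300 + 500) * 100
= 300 / 800 * 100
= 0.375 * 100
= 37.50%

37.50%


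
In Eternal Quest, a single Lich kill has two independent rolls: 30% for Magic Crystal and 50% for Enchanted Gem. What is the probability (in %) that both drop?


For independent events, P(both) = P(A) * P(B)
= 30% * 50%
= 1500 / 100 %
= 15.0%

15.0%


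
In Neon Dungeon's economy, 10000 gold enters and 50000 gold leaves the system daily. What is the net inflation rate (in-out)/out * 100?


Net gold = 10000 - 50000 = -40000
Inflation rate = net / sunk * 100 = -40000 / 50000 * 100
= -0.8 * 100
= -80.00%

-80.00%


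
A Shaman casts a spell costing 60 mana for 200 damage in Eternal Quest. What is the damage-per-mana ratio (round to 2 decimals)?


Efficiency = damage / mana
= 200 / 60
= 3.33

3.33 dmg/mana


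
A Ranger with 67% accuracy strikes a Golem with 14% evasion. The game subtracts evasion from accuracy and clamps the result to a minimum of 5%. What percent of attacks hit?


accuracy - evasion = 67 - 14 = 53
Apply floor: max(53, 5) = 53
Hit chance = 53%

53%


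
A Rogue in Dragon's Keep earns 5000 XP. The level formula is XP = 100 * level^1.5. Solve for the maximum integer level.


XP = 100 * level^1.5, so level = (XP / 100)^(1/1.5)
= (5000 / 100)^(1/1.5)
= 50.0^0.6667
= 13.5721
Floor: level = 13

level 13


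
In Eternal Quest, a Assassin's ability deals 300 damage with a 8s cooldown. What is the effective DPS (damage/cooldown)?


DPS = damage / cooldown
= 300 / 8
= 37.50

37.50 DPS


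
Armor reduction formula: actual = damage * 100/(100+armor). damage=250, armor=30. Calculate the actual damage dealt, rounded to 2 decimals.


actual = 250 * 100 / (100 + 30)
= 250 * 100 / 130
= 25000 / 130
= 192.31

192.31 damage


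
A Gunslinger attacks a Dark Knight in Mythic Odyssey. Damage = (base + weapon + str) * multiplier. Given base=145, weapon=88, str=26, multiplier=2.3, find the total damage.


Sum base + weapon + str = 145 + 88 + 26 = 259
Multiply by 2.3:
259 * 2.3 = 595.7

595.7 damage


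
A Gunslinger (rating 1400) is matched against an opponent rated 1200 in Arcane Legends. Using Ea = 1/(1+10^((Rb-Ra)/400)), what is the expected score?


Elo expected score: Ea = 1/(1 + 10^((Rb-Ra)/400))
Rb - Ra = 1200 - 1400 = -200
(Rb-Ra)/400 = -200/400 = -0.5
10^-0.5 = 0.316228
Ea = 1/(1 + 0.316228) = 1/1.316228 = 0.7597

0.7597


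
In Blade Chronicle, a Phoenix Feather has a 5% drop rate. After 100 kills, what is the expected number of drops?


Expected drops = kills * (drop_rate / 100)
= 100 * (5 / 100)
= 100 * 0.05
= 5.0

5.0 drops


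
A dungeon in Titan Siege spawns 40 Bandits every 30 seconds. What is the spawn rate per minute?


Spawns per minute = count * (60 / interval)
= 40 * (60 / 30)
= 40 * 2.0
= 80.0

80.0 per minute


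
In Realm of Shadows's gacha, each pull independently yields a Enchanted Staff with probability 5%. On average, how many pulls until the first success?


Expected pulls for a geometric distribution = 1/p = 100 / rate%
= 100 / 5
= 20.0

20.0 pulls


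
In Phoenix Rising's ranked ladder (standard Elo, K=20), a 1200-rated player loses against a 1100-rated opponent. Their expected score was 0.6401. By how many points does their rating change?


Elo update: delta = K * (S - Ea), where S = 0 (loses)
S - Ea = 0 - 0.6401 = -0.6401
Rating change = 20 * -0.6401
= -12.80

-12.80 rating points


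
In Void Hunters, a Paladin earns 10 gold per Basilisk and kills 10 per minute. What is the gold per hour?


Gold per minute = 10 * 10 = 100
Gold per hour = 100 * 60 = 6000

6000 gold/hour


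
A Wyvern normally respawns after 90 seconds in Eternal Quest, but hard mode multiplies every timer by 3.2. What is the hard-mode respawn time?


Respawn time = base * multiplier
= 90 * 3.2
= 288.0 seconds

288.0 seconds


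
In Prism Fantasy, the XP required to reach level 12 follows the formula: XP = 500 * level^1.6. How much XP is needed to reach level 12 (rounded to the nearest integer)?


XP = 500 * level^1.6
Substitute level = 12:
XP = 500 * 12^1.6
= 500 * 53.2954
= 26648

26648 XP


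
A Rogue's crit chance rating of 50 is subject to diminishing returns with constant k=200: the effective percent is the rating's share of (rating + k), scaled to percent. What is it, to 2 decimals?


effective% = rating / (rating + k) * 100
= 50 / (50 + 200) * 100
= 50 / 250 * 100
= 0.2 * 100
= 20.00%

20.00%


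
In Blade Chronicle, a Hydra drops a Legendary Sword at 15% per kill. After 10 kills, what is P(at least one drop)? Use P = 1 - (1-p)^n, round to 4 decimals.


P(at least one) = 1 - P(none) = 1 - (1-p)^n
p = 15/100 = 0.15
1 - p = 0.85
(1 - p)^10 = 0.85^10 = 0.196874
P(at least one) = 1 - 0.196874 = 0.8031

0.8031


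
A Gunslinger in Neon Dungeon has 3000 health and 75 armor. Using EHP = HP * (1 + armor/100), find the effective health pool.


EHP = 3000 * (1 + 75/100)
= 3000 * (1 + 0.75)
= 3000 * 1.75
= 5250.0

5250.0 EHP


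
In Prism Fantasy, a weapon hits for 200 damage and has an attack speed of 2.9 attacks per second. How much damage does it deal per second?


DPS = damage * attack_speed
= 200 * 2.9
= 580.0

580.0 DPS


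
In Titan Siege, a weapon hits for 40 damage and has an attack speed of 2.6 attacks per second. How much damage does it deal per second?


DPS = damage * attack_speed
= 40 * 2.6
= 104.0

104.0 DPS


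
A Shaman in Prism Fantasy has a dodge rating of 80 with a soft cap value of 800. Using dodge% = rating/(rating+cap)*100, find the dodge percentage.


dodge% = 80 / (80 + 800) * 100
= 80 / 880 * 100
= 0.090909 * 100
= 9.09%

9.09%


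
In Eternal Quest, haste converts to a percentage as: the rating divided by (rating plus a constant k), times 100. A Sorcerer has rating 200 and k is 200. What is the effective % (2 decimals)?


effective% = rating / (rating + k) * 100
= 200 / (200 + 200) * 100
= 200 / 400 * 100
= 0.5 * 100
= 50.00%

50.00%


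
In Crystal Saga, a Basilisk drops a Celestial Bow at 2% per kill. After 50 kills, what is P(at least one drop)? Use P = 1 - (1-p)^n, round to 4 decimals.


P(at least one) = 1 - P(none) = 1 - (1-p)^n
p = 2/100 = 0.02
1 - p = 0.98
(1 - p)^50 = 0.98^50 = 0.364170
P(at least one) = 1 - 0.364170 = 0.6358

0.6358


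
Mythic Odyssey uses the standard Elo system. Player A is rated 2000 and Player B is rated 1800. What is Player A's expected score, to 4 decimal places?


Elo expected score: Ea = 1/(1 + 10^((Rb-Ra)/400))
Rb - Ra = 1800 - 2000 = -200
(Rb-Ra)/400 = -200/400 = -0.5
10^-0.5 = 0.316228
Ea = 1/(1 + 0.316228) = 1/1.316228 = 0.7597

0.7597


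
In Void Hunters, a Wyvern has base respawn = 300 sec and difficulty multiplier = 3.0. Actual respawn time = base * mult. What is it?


Respawn time = base * multiplier
= 300 * 3.0
= 900.0 seconds

900.0 seconds


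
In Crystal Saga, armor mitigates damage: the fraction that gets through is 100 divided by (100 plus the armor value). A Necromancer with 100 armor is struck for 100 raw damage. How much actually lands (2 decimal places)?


actual = 100 * 100 / (100 + 100)
= 100 * 100 / 200
= 10000 / 200
= 50.00

50.00 damage


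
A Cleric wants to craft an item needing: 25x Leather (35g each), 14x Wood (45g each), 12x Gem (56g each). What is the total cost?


Cost breakdown:
  Leather: 25 * 35 = 875
  Wood: 14 * 45 = 630
  Gem: 12 * 56 = 672
Total = 875 + 630 + 672 = 2177

2177 gold


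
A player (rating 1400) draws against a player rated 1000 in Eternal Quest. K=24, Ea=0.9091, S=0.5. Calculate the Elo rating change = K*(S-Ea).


Elo update: delta = K * (S - Ea), where S = 0.5 (draws)
S - Ea = 0.5 - 0.9091 = -0.4091
Rating change = 24 * -0.4091
= -9.82

-9.82 rating points


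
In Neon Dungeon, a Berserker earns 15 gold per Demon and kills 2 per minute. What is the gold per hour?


Gold per minute = 15 * 2 = 30
Gold per hour = 30 * 60 = 1800

1800 gold/hour


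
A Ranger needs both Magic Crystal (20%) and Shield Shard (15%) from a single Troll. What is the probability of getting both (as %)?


For independent events, P(both) = P(A) * P(B)
= 20% * 15%
= 300 / 100 %
= 3.0%

3.0%


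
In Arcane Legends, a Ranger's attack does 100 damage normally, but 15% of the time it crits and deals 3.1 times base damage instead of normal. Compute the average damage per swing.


E[dmg] = base * (1 + crit_chance * (crit_mult - 1))
cc as decimal = 15/100 = 0.15
cm - 1 = 3.1 - 1 = 2.1
Bonus factor = 0.15 * 2.1 = 0.315
Total multiplier = 1 + 0.315 = 1.315
Expected damage = 100 * 1.315 = 131.50

131.50 damage


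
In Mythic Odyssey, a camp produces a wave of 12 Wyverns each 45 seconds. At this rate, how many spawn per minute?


Spawns per minute = count * (60 / interval)
= 12 * (60 / 45)
= 12 * 1.3333
= 16.0

16.0 per minute


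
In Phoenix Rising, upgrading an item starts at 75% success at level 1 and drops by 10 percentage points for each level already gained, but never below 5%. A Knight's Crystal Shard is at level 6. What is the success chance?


raw_rate = 75 - 10 * (6 - 1)
= 75 - 10 * 5
= 75 - 50
= 25
Apply floor: max(25, 5) = 25%

25%


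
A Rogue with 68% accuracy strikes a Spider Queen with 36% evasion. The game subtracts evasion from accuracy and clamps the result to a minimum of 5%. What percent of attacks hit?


accuracy - evasion = 68 - 36 = 32
Apply floor: max(32, 5) = 32
Hit chance = 32%

32%


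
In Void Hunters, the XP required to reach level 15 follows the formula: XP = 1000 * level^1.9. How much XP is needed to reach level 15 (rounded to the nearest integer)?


XP = 1000 * level^1.9
Substitute level = 15:
XP = 1000 * 15^1.9
= 1000 * 171.6222
= 171622

171622 XP


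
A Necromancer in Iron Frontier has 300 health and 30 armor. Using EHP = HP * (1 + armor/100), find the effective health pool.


EHP = 300 * (1 + 30/100)
= 300 * (1 + 0.3)
= 300 * 1.3
= 390.0

390.0 EHP


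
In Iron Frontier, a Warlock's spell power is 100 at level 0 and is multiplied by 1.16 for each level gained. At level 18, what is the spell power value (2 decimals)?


value = base * growth^level
= 100 * 1.16^18
= 100 * 14.462514
= 1446.25

1446.25 spell power


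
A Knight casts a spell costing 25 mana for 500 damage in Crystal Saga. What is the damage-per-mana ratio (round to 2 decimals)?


Efficiency = damage / mana
= 500 / 25
= 20.00

20.00 dmg/mana


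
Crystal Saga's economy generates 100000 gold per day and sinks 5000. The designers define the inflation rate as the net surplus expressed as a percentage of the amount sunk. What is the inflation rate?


Net gold = 100000 - 5000 = 95000
Inflation rate = net / sunk * 100 = 95000 / 5000 * 100
= 19.0 * 100
= 1900.00%

1900.00%


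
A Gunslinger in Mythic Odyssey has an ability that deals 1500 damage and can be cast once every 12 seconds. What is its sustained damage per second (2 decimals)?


DPS = damage / cooldown
= 1500 / 12
= 125.00

125.00 DPS


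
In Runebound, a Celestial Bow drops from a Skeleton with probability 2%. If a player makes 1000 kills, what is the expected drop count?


Expected drops = kills * (drop_rate / 100)
= 1000 * (2 / 100)
= 1000 * 0.02
= 20.0

20.0 drops


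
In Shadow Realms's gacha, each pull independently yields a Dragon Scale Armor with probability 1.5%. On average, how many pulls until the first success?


Expected pulls for a geometric distribution = 1/p = 100 / rate%
= 100 / 1.5
= 66.67

66.67 pulls


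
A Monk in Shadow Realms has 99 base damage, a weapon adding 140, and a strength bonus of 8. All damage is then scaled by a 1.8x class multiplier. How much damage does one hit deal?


Sum base + weapon + str = 99 + 140 + 8 = 247
Multiply by 1.8:
247 * 1.8 = 444.6

444.6 damage


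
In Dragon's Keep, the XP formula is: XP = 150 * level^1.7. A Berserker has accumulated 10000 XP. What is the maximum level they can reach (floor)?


XP = 150 * level^1.7, so level = (XP / 150)^(1/1.7)
= (10000 / 150)^(1/1.7)
= 66.6667^0.5882
= 11.8274
Floor: level = 11

level 11


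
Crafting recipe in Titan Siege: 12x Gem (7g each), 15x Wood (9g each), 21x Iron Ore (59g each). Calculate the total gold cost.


Cost breakdown:
  Gem: 12 * 7 = 84
  Wood: 15 * 9 = 135
  Iron Ore: 21 * 59 = 1239
Total = 84 + 135 + 1239 = 1458

1458 gold


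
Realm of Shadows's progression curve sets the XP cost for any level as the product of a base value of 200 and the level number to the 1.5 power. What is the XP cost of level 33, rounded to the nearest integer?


XP = 200 * level^1.5
Substitute level = 33:
XP = 200 * 33^1.5
= 200 * 189.5706
= 37914

37914 XP


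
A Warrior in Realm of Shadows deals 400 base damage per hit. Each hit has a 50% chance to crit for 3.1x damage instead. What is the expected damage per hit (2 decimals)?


E[dmg] = base * (1 + crit_chance * (crit_mult - 1))
cc as decimal = 50/100 = 0.5
cm - 1 = 3.1 - 1 = 2.1
Bonus factor = 0.5 * 2.1 = 1.05
Total multiplier = 1 + 1.05 = 2.05
Expected damage = 400 * 2.05 = 820.00

820.00 damage


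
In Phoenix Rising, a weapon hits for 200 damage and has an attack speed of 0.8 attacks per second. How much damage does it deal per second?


DPS = damage * attack_speed
= 200 * 0.8
= 160.0

160.0 DPS


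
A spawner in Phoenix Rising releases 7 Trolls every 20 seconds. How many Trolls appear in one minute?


Spawns per minute = count * (60 / interval)
= 7 * (60 / 20)
= 7 * 3.0
= 21.0

21.0 per minute


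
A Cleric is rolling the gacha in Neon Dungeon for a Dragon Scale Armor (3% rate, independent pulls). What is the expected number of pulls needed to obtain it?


Expected pulls for a geometric distribution = 1/p = 100 / rate%
= 100 / 3
= 33.33

33.33 pulls


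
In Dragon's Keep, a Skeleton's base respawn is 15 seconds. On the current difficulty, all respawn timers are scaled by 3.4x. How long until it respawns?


Respawn time = base * multiplier
= 15 * 3.4
= 51.0 seconds

51.0 seconds


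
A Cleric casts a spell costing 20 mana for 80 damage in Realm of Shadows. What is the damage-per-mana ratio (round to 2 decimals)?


Efficiency = damage / mana
= 80 / 20
= 4.00

4.00 dmg/mana


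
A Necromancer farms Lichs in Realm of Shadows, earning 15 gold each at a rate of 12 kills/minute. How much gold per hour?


Gold per minute = 15 * 12 = 180
Gold per hour = 180 * 60 = 10800

10800 gold/hour


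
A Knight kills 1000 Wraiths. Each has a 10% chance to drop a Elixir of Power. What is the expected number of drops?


Expected drops = kills * (drop_rate / 100)
= 1000 * (10 / 100)
= 1000 * 0.1
= 100.0

100.0 drops


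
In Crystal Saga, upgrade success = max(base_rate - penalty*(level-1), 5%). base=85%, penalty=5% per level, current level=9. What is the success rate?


raw_rate = 85 - 5 * (9 - 1)
= 85 - 5 * 8
= 85 - 40
= 45
Apply floor: max(45, 5) = 45%

45%


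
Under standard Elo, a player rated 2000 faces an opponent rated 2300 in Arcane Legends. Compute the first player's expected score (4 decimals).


Elo expected score: Ea = 1/(1 + 10^((Rb-Ra)/400))
Rb - Ra = 2300 - 2000 = 300
(Rb-Ra)/400 = 300/400 = 0.75
10^0.75 = 5.623413
Ea = 1/(1 + 5.623413) = 1/6.623413 = 0.1510

0.1510


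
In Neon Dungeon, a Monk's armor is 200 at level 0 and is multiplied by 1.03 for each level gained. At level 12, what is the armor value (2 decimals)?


value = base * growth^level
= 200 * 1.03^12
= 200 * 1.425761
= 285.15

285.15 armor


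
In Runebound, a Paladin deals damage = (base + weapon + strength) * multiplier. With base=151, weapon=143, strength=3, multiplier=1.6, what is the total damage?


Sum base + weapon + str = 151 + 143 + 3 = 297
Multiply by 1.6:
297 * 1.6 = 475.2

475.2 damage


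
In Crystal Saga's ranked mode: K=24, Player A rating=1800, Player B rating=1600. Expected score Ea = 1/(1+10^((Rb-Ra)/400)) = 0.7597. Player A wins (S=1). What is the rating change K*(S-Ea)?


Elo update: delta = K * (S - Ea), where S = 1 (wins)
S - Ea = 1 - 0.7597 = 0.2403
Rating change = 24 * 0.2403
= 5.77

5.77 rating points


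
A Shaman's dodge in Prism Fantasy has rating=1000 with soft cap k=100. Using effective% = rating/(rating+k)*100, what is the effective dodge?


effective% = rating / (rating + k) * 100
= 1000 / (1000 + 100) * 100
= 1000 / 1100 * 100
= 0.909091 * 100
= 90.91%

90.91%


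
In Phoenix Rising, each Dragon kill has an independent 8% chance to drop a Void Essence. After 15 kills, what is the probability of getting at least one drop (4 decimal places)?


P(at least one) = 1 - P(none) = 1 - (1-p)^n
p = 8/100 = 0.08
1 - p = 0.92
(1 - p)^15 = 0.92^15 = 0.286297
P(at least one) = 1 - 0.286297 = 0.7137

0.7137


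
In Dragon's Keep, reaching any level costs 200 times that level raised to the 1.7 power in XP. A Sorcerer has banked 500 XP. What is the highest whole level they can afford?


XP = 200 * level^1.7, so level = (XP / 200)^(1/1.7)
= (500 / 200)^(1/1.7)
= 2.5^0.5882
= 1.7143
Floor: level = 1

level 1


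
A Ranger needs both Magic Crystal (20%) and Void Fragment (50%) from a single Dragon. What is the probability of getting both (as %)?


For independent events, P(both) = P(A) * P(B)
= 20% * 50%
= 1000 / 100 %
= 10.0%

10.0%


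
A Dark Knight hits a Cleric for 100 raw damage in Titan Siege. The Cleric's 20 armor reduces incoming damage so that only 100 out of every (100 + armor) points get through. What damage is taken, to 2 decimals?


actual = 100 * 100 / (100 + 20)
= 100 * 100 / 120
= 10000 / 120
= 83.33

83.33 damage


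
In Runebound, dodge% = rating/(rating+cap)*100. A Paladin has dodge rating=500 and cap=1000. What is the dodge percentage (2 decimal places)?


dodge% = 500 / (500 + 1000) * 100
= 500 / 1500 * 100
= 0.333333 * 100
= 33.33%

33.33%


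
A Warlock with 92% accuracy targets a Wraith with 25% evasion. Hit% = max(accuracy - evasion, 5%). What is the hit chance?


accuracy - evasion = 92 - 25 = 67
Apply floor: max(67, 5) = 67
Hit chance = 67%

67%


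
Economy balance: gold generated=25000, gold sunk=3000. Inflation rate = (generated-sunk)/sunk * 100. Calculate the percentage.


Net gold = 25000 - 3000 = 22000
Inflation rate = net / sunk * 100 = 22000 / 3000 * 100
= 7.333333 * 100
= 733.33%

733.33%


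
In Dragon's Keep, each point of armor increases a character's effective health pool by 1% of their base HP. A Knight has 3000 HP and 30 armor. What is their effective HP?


EHP = 3000 * (1 + 30/100)
= 3000 * (1 + 0.3)
= 3000 * 1.3
= 3900.0

3900.0 EHP


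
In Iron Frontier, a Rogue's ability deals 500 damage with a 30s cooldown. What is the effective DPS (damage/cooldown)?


DPS = damage / cooldown
= 500 / 30
= 16.67

16.67 DPS


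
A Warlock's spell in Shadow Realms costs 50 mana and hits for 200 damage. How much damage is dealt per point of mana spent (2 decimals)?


Efficiency = damage / mana
= 200 / 50
= 4.00

4.00 dmg/mana
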